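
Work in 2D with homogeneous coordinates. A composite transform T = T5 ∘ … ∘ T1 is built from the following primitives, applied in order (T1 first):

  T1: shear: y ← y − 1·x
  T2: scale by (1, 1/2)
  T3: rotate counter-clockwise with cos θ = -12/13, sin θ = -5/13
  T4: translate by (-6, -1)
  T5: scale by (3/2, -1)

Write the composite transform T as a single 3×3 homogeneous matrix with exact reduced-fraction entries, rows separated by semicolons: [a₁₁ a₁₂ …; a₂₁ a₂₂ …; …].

T = [-87/52 15/52 -9; -1/13 6/13 1; 0 0 1]

T1 = [1 0 0; -1 1 0; 0 0 1]
T2·T1 = [1 0 0; -1/2 1/2 0; 0 0 1]
T3·…·T1 = [-29/26 5/26 0; 1/13 -6/13 0; 0 0 1]
T4·…·T1 = [-29/26 5/26 -6; 1/13 -6/13 -1; 0 0 1]
T5·…·T1 = [-87/52 15/52 -9; -1/13 6/13 1; 0 0 1]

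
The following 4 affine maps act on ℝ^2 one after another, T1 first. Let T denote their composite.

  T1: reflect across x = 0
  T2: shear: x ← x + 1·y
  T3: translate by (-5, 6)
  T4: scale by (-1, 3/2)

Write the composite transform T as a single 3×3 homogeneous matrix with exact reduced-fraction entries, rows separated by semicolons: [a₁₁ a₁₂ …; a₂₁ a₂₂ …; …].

T = [1 -1 5; 0 3/2 9; 0 0 1]

T1 = [-1 0 0; 0 1 0; 0 0 1]
T2·T1 = [-1 1 0; 0 1 0; 0 0 1]
T3·…·T1 = [-1 1 -5; 0 1 6; 0 0 1]
T4·…·T1 = [1 -1 5; 0 3/2 9; 0 0 1]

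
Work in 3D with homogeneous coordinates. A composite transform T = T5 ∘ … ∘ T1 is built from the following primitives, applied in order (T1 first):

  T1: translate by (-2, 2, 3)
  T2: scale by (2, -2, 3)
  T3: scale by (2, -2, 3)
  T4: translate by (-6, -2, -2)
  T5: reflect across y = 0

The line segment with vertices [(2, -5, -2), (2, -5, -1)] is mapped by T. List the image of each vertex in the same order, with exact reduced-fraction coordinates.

image vertices: (-6, 14, 7), (-6, 14, 16)

T1 translate by (-2, 2, 3): (2, -5, -2) → (0, -3, 1); (2, -5, -1) → (0, -3, 2)
T2 scale by (2, -2, 3): (0, -3, 1) → (0, 6, 3); (0, -3, 2) → (0, 6, 6)
T3 scale by (2, -2, 3): (0, 6, 3) → (0, -12, 9); (0, 6, 6) → (0, -12, 18)
T4 translate by (-6, -2, -2): (0, -12, 9) → (-6, -14, 7); (0, -12, 18) → (-6, -14, 16)
T5 reflect across y = 0: (-6, -14, 7) → (-6, 14, 7); (-6, -14, 16) → (-6, 14, 16)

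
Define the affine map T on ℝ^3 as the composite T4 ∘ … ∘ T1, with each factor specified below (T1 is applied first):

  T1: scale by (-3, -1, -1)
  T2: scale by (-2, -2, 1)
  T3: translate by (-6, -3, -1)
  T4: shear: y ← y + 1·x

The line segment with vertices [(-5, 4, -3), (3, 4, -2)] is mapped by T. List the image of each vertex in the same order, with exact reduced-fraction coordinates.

image vertices: (-36, -31, 2), (12, 17, 1)

T1 scale by (-3, -1, -1): (-5, 4, -3) → (15, -4, 3); (3, 4, -2) → (-9, -4, 2)
T2 scale by (-2, -2, 1): (15, -4, 3) → (-30, 8, 3); (-9, -4, 2) → (18, 8, 2)
T3 translate by (-6, -3, -1): (-30, 8, 3) → (-36, 5, 2); (18, 8, 2) → (12, 5, 1)
T4 shear: y ← y + 1·x: (-36, 5, 2) → (-36, -31, 2); (12, 5, 1) → (12, 17, 1)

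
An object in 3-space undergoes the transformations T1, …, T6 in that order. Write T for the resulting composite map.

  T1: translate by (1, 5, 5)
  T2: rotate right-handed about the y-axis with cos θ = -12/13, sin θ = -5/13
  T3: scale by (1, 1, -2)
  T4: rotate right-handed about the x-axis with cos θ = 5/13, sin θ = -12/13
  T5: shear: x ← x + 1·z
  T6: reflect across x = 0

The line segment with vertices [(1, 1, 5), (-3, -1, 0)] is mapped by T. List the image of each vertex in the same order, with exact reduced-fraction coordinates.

image vertices: (798/169, 3030/169, 164/169), (-63/169, 1940/169, 76/169)

T1 translate by (1, 5, 5): (1, 1, 5) → (2, 6, 10); (-3, -1, 0) → (-2, 4, 5)
T2 rotate right-handed about the y-axis with cos θ = -12/13, sin θ = -5/13: (2, 6, 10) → (-74/13, 6, -110/13); (-2, 4, 5) → (-1/13, 4, -70/13)
T3 scale by (1, 1, -2): (-74/13, 6, -110/13) → (-74/13, 6, 220/13); (-1/13, 4, -70/13) → (-1/13, 4, 140/13)
T4 rotate right-handed about the x-axis with cos θ = 5/13, sin θ = -12/13: (-74/13, 6, 220/13) → (-74/13, 3030/169, 164/169); (-1/13, 4, 140/13) → (-1/13, 1940/169, 76/169)
T5 shear: x ← x + 1·z: (-74/13, 3030/169, 164/169) → (-798/169, 3030/169, 164/169); (-1/13, 1940/169, 76/169) → (63/169, 1940/169, 76/169)
T6 reflect across x = 0: (-798/169, 3030/169, 164/169) → (798/169, 3030/169, 164/169); (63/169, 1940/169, 76/169) → (-63/169, 1940/169, 76/169)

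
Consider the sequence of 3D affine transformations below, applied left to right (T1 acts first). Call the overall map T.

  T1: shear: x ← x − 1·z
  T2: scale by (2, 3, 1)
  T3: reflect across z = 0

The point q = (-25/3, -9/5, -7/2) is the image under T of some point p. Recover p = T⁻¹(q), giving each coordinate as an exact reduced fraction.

T1 = [1 0 -1 0; 0 1 0 0; 0 0 1 0; 0 0 0 1]
T2·T1 = [2 0 -2 0; 0 3 0 0; 0 0 1 0; 0 0 0 1]
T3·…·T1 = [2 0 -2 0; 0 3 0 0; 0 0 -1 0; 0 0 0 1]
det M = -6; M⁻¹ = [1/2 0 -1 0; 0 1/3 0 0; 0 0 -1 0; 0 0 0 1]
M⁻¹ · (-25/3, -9/5, -7/2)ᵀ = (-2/3, -3/5, 7/2)ᵀ

p = (-2/3, -3/5, 7/2)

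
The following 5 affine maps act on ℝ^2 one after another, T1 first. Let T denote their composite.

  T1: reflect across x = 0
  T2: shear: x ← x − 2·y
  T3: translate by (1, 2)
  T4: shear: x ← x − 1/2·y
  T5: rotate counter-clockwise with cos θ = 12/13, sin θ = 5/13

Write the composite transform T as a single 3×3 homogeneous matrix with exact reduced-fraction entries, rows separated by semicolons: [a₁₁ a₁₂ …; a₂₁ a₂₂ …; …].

T = [-12/13 -35/13 -10/13; -5/13 -1/26 24/13; 0 0 1]

T1 = [-1 0 0; 0 1 0; 0 0 1]
T2·T1 = [-1 -2 0; 0 1 0; 0 0 1]
T3·…·T1 = [-1 -2 1; 0 1 2; 0 0 1]
T4·…·T1 = [-1 -5/2 0; 0 1 2; 0 0 1]
T5·…·T1 = [-12/13 -35/13 -10/13; -5/13 -1/26 24/13; 0 0 1]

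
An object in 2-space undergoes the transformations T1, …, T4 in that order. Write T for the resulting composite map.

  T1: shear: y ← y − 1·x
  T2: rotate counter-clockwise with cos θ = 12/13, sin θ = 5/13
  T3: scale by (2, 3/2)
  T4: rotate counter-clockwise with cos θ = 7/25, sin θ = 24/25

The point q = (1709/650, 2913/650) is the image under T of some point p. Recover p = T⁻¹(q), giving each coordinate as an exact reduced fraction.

T1 = [1 0 0; -1 1 0; 0 0 1]
T2·T1 = [17/13 -5/13 0; -7/13 12/13 0; 0 0 1]
T3·…·T1 = [34/13 -10/13 0; -21/26 18/13 0; 0 0 1]
T4·…·T1 = [98/65 -502/325 0; 297/130 -114/325 0; 0 0 1]
det M = 3; M⁻¹ = [-38/325 502/975 0; -99/130 98/195 0; 0 0 1]
M⁻¹ · (1709/650, 2913/650)ᵀ = (2, 1/4)ᵀ

p = (2, 1/4)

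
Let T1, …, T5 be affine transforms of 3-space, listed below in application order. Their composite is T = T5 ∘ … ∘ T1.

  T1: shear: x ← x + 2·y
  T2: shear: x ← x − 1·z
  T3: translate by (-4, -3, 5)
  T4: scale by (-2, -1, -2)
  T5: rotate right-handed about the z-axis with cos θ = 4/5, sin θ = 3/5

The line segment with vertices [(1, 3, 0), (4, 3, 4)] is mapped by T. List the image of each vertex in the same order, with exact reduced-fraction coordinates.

T1 shear: x ← x + 2·y: (1, 3, 0) → (7, 3, 0); (4, 3, 4) → (10, 3, 4)
T2 shear: x ← x − 1·z: (7, 3, 0) → (7, 3, 0); (10, 3, 4) → (6, 3, 4)
T3 translate by (-4, -3, 5): (7, 3, 0) → (3, 0, 5); (6, 3, 4) → (2, 0, 9)
T4 scale by (-2, -1, -2): (3, 0, 5) → (-6, 0, -10); (2, 0, 9) → (-4, 0, -18)
T5 rotate right-handed about the z-axis with cos θ = 4/5, sin θ = 3/5: (-6, 0, -10) → (-24/5, -18/5, -10); (-4, 0, -18) → (-16/5, -12/5, -18)

image vertices: (-24/5, -18/5, -10), (-16/5, -12/5, -18)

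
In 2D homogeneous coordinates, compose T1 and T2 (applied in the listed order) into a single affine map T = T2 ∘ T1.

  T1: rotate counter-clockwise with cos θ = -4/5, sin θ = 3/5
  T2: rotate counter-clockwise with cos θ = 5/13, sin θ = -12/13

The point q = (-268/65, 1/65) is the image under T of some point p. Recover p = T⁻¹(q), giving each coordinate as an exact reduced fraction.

p = (-1, 4)

T1 = [-4/5 -3/5 0; 3/5 -4/5 0; 0 0 1]
T2·T1 = [16/65 -63/65 0; 63/65 16/65 0; 0 0 1]
det M = 1; M⁻¹ = [16/65 63/65 0; -63/65 16/65 0; 0 0 1]
M⁻¹ · (-268/65, 1/65)ᵀ = (-1, 4)ᵀ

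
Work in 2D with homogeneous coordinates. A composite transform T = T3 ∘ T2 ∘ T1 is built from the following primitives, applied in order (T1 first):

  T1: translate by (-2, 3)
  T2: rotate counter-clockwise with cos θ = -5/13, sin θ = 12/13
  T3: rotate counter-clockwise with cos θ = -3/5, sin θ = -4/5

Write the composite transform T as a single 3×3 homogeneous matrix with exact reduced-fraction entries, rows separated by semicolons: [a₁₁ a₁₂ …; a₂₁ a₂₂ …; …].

T = [63/65 16/65 -6/5; -16/65 63/65 17/5; 0 0 1]

T1 = [1 0 -2; 0 1 3; 0 0 1]
T2·T1 = [-5/13 -12/13 -2; 12/13 -5/13 -3; 0 0 1]
T3·…·T1 = [63/65 16/65 -6/5; -16/65 63/65 17/5; 0 0 1]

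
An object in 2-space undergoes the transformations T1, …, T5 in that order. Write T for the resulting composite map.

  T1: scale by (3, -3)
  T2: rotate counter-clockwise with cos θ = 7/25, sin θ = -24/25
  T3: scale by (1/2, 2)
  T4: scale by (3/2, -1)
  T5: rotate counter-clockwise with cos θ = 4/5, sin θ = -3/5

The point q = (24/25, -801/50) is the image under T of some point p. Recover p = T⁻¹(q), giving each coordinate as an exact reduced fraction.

T1 = [3 0 0; 0 -3 0; 0 0 1]
T2·T1 = [21/25 -72/25 0; -72/25 -21/25 0; 0 0 1]
T3·…·T1 = [21/50 -36/25 0; -144/25 -42/25 0; 0 0 1]
T4·…·T1 = [63/100 -54/25 0; 144/25 42/25 0; 0 0 1]
T5·…·T1 = [99/25 -18/25 0; 423/100 66/25 0; 0 0 1]
det M = 27/2; M⁻¹ = [44/225 4/75 0; -47/150 22/75 0; 0 0 1]
M⁻¹ · (24/25, -801/50)ᵀ = (-2/3, -5)ᵀ

p = (-2/3, -5)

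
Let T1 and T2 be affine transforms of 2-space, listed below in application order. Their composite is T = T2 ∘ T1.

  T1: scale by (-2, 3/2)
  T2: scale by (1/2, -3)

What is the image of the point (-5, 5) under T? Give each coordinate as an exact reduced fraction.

T1 scale by (-2, 3/2): (-5, 5) → (10, 15/2)
T2 scale by (1/2, -3): (10, 15/2) → (5, -45/2)

T(p) = (5, -45/2)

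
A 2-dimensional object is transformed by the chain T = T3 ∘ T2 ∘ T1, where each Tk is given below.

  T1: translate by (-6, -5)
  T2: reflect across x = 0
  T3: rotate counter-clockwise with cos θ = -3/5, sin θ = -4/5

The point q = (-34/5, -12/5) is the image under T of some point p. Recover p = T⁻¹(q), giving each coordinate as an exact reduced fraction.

p = (0, 1)

T1 = [1 0 -6; 0 1 -5; 0 0 1]
T2·T1 = [-1 0 6; 0 1 -5; 0 0 1]
T3·…·T1 = [3/5 4/5 -38/5; 4/5 -3/5 -9/5; 0 0 1]
det M = -1; M⁻¹ = [3/5 4/5 6; 4/5 -3/5 5; 0 0 1]
M⁻¹ · (-34/5, -12/5)ᵀ = (0, 1)ᵀ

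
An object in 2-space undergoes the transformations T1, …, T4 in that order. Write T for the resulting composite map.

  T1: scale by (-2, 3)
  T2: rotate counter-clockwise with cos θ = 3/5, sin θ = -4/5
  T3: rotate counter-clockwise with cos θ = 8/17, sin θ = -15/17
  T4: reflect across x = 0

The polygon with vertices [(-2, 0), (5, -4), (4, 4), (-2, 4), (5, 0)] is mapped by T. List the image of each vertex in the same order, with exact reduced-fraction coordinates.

T1 scale by (-2, 3): (-2, 0) → (4, 0); (5, -4) → (-10, -12); (4, 4) → (-8, 12); (-2, 4) → (4, 12); (5, 0) → (-10, 0)
T2 rotate counter-clockwise with cos θ = 3/5, sin θ = -4/5: (4, 0) → (12/5, -16/5); (-10, -12) → (-78/5, 4/5); (-8, 12) → (24/5, 68/5); (4, 12) → (12, 4); (-10, 0) → (-6, 8)
T3 rotate counter-clockwise with cos θ = 8/17, sin θ = -15/17: (12/5, -16/5) → (-144/85, -308/85); (-78/5, 4/5) → (-564/85, 1202/85); (24/5, 68/5) → (1212/85, 184/85); (12, 4) → (156/17, -148/17); (-6, 8) → (72/17, 154/17)
T4 reflect across x = 0: (-144/85, -308/85) → (144/85, -308/85); (-564/85, 1202/85) → (564/85, 1202/85); (1212/85, 184/85) → (-1212/85, 184/85); (156/17, -148/17) → (-156/17, -148/17); (72/17, 154/17) → (-72/17, 154/17)

image vertices: (144/85, -308/85), (564/85, 1202/85), (-1212/85, 184/85), (-156/17, -148/17), (-72/17, 154/17)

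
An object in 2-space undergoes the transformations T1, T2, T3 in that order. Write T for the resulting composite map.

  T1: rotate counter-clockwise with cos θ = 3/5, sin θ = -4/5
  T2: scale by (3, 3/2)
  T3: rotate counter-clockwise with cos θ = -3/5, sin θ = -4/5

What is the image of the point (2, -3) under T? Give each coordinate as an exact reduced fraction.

T1 rotate counter-clockwise with cos θ = 3/5, sin θ = -4/5: (2, -3) → (-6/5, -17/5)
T2 scale by (3, 3/2): (-6/5, -17/5) → (-18/5, -51/10)
T3 rotate counter-clockwise with cos θ = -3/5, sin θ = -4/5: (-18/5, -51/10) → (-48/25, 297/50)

T(p) = (-48/25, 297/50)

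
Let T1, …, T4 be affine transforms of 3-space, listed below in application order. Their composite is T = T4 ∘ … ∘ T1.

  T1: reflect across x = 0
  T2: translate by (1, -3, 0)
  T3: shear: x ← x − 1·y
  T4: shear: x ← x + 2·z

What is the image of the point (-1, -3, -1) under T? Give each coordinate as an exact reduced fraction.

T(p) = (6, -6, -1)

T1 reflect across x = 0: (-1, -3, -1) → (1, -3, -1)
T2 translate by (1, -3, 0): (1, -3, -1) → (2, -6, -1)
T3 shear: x ← x − 1·y: (2, -6, -1) → (8, -6, -1)
T4 shear: x ← x + 2·z: (8, -6, -1) → (6, -6, -1)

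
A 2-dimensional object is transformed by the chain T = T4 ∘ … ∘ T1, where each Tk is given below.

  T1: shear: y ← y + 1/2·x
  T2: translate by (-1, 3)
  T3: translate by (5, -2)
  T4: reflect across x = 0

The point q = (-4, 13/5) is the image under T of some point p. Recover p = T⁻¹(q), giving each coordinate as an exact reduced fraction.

T1 = [1 0 0; 1/2 1 0; 0 0 1]
T2·T1 = [1 0 -1; 1/2 1 3; 0 0 1]
T3·…·T1 = [1 0 4; 1/2 1 1; 0 0 1]
T4·…·T1 = [-1 0 -4; 1/2 1 1; 0 0 1]
det M = -1; M⁻¹ = [-1 0 -4; 1/2 1 1; 0 0 1]
M⁻¹ · (-4, 13/5)ᵀ = (0, 8/5)ᵀ

p = (0, 8/5)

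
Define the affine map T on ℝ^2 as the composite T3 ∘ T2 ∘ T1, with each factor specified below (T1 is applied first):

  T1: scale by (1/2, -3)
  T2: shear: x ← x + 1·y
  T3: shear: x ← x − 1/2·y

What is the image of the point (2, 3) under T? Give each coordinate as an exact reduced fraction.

T1 scale by (1/2, -3): (2, 3) → (1, -9)
T2 shear: x ← x + 1·y: (1, -9) → (-8, -9)
T3 shear: x ← x − 1/2·y: (-8, -9) → (-7/2, -9)

T(p) = (-7/2, -9)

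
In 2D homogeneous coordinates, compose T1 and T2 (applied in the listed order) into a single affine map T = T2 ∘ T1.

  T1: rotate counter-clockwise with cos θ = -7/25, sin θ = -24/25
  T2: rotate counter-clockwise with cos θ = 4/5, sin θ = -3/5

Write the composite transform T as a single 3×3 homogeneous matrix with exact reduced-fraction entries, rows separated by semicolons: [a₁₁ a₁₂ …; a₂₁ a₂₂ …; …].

T = [-4/5 3/5 0; -3/5 -4/5 0; 0 0 1]

T1 = [-7/25 24/25 0; -24/25 -7/25 0; 0 0 1]
T2·T1 = [-4/5 3/5 0; -3/5 -4/5 0; 0 0 1]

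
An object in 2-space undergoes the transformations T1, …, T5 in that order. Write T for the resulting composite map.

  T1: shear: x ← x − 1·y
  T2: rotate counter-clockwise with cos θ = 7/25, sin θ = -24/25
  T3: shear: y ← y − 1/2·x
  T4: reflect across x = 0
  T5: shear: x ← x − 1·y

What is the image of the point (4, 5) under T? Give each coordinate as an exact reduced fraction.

T1 shear: x ← x − 1·y: (4, 5) → (-1, 5)
T2 rotate counter-clockwise with cos θ = 7/25, sin θ = -24/25: (-1, 5) → (113/25, 59/25)
T3 shear: y ← y − 1/2·x: (113/25, 59/25) → (113/25, 1/10)
T4 reflect across x = 0: (113/25, 1/10) → (-113/25, 1/10)
T5 shear: x ← x − 1·y: (-113/25, 1/10) → (-231/50, 1/10)

T(p) = (-231/50, 1/10)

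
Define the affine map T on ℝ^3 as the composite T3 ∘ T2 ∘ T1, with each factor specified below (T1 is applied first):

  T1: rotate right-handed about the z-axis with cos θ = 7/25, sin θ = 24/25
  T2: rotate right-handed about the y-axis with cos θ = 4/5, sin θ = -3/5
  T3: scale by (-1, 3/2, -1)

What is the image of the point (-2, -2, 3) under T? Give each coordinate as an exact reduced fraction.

T1 rotate right-handed about the z-axis with cos θ = 7/25, sin θ = 24/25: (-2, -2, 3) → (34/25, -62/25, 3)
T2 rotate right-handed about the y-axis with cos θ = 4/5, sin θ = -3/5: (34/25, -62/25, 3) → (-89/125, -62/25, 402/125)
T3 scale by (-1, 3/2, -1): (-89/125, -62/25, 402/125) → (89/125, -93/25, -402/125)

T(p) = (89/125, -93/25, -402/125)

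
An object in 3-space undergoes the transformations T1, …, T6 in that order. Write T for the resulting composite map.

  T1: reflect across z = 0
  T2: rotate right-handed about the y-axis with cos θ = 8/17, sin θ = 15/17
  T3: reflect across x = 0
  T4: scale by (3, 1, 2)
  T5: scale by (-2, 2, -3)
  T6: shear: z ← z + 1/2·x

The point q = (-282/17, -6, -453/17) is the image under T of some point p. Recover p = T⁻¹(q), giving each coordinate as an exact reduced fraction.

p = (-4, -3, 1)

T1 = [1 0 0 0; 0 1 0 0; 0 0 -1 0; 0 0 0 1]
T2·T1 = [8/17 0 -15/17 0; 0 1 0 0; -15/17 0 -8/17 0; 0 0 0 1]
T3·…·T1 = [-8/17 0 15/17 0; 0 1 0 0; -15/17 0 -8/17 0; 0 0 0 1]
T4·…·T1 = [-24/17 0 45/17 0; 0 1 0 0; -30/17 0 -16/17 0; 0 0 0 1]
T5·…·T1 = [48/17 0 -90/17 0; 0 2 0 0; 90/17 0 48/17 0; 0 0 0 1]
T6·…·T1 = [48/17 0 -90/17 0; 0 2 0 0; 114/17 0 3/17 0; 0 0 0 1]
det M = 72; M⁻¹ = [1/204 0 5/34 0; 0 1/2 0 0; -19/102 0 4/51 0; 0 0 0 1]
M⁻¹ · (-282/17, -6, -453/17)ᵀ = (-4, -3, 1)ᵀ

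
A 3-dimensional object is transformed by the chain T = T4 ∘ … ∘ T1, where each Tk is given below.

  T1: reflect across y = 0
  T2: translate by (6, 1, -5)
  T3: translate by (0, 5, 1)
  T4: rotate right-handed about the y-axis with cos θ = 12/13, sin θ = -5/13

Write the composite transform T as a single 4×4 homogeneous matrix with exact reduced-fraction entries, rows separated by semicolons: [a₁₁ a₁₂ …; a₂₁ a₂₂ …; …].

T = [12/13 0 -5/13 92/13; 0 -1 0 6; 5/13 0 12/13 -18/13; 0 0 0 1]

T1 = [1 0 0 0; 0 -1 0 0; 0 0 1 0; 0 0 0 1]
T2·T1 = [1 0 0 6; 0 -1 0 1; 0 0 1 -5; 0 0 0 1]
T3·…·T1 = [1 0 0 6; 0 -1 0 6; 0 0 1 -4; 0 0 0 1]
T4·…·T1 = [12/13 0 -5/13 92/13; 0 -1 0 6; 5/13 0 12/13 -18/13; 0 0 0 1]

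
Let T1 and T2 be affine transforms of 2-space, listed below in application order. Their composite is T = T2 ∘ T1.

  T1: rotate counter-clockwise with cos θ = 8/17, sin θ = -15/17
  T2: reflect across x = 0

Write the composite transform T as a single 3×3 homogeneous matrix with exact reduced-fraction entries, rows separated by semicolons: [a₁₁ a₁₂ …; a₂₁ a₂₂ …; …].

T1 = [8/17 15/17 0; -15/17 8/17 0; 0 0 1]
T2·T1 = [-8/17 -15/17 0; -15/17 8/17 0; 0 0 1]

T = [-8/17 -15/17 0; -15/17 8/17 0; 0 0 1]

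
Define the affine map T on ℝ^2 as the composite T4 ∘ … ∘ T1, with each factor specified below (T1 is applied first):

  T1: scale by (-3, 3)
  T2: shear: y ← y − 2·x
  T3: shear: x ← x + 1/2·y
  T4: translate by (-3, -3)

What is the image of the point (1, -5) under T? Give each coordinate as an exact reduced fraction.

T1 scale by (-3, 3): (1, -5) → (-3, -15)
T2 shear: y ← y − 2·x: (-3, -15) → (-3, -9)
T3 shear: x ← x + 1/2·y: (-3, -9) → (-15/2, -9)
T4 translate by (-3, -3): (-15/2, -9) → (-21/2, -12)

T(p) = (-21/2, -12)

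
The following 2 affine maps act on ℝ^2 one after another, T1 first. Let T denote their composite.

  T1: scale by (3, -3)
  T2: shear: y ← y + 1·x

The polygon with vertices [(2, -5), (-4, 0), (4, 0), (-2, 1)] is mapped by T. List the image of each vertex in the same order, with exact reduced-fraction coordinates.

T1 scale by (3, -3): (2, -5) → (6, 15); (-4, 0) → (-12, 0); (4, 0) → (12, 0); (-2, 1) → (-6, -3)
T2 shear: y ← y + 1·x: (6, 15) → (6, 21); (-12, 0) → (-12, -12); (12, 0) → (12, 12); (-6, -3) → (-6, -9)

image vertices: (6, 21), (-12, -12), (12, 12), (-6, -9)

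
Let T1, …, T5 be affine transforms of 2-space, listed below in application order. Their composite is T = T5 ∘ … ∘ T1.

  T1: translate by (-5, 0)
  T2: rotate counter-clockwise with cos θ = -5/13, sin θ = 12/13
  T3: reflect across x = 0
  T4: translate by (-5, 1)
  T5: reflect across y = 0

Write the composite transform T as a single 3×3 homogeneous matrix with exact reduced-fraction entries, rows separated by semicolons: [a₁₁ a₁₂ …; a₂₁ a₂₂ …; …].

T1 = [1 0 -5; 0 1 0; 0 0 1]
T2·T1 = [-5/13 -12/13 25/13; 12/13 -5/13 -60/13; 0 0 1]
T3·…·T1 = [5/13 12/13 -25/13; 12/13 -5/13 -60/13; 0 0 1]
T4·…·T1 = [5/13 12/13 -90/13; 12/13 -5/13 -47/13; 0 0 1]
T5·…·T1 = [5/13 12/13 -90/13; -12/13 5/13 47/13; 0 0 1]

T = [5/13 12/13 -90/13; -12/13 5/13 47/13; 0 0 1]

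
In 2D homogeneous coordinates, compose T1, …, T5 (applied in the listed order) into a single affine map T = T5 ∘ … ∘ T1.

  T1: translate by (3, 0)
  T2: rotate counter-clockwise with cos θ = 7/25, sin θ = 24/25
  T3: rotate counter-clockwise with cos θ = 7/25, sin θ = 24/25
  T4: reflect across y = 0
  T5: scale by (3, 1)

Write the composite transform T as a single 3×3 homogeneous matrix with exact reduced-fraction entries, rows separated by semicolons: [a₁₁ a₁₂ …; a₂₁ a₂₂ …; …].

T1 = [1 0 3; 0 1 0; 0 0 1]
T2·T1 = [7/25 -24/25 21/25; 24/25 7/25 72/25; 0 0 1]
T3·…·T1 = [-527/625 -336/625 -1581/625; 336/625 -527/625 1008/625; 0 0 1]
T4·…·T1 = [-527/625 -336/625 -1581/625; -336/625 527/625 -1008/625; 0 0 1]
T5·…·T1 = [-1581/625 -1008/625 -4743/625; -336/625 527/625 -1008/625; 0 0 1]

T = [-1581/625 -1008/625 -4743/625; -336/625 527/625 -1008/625; 0 0 1]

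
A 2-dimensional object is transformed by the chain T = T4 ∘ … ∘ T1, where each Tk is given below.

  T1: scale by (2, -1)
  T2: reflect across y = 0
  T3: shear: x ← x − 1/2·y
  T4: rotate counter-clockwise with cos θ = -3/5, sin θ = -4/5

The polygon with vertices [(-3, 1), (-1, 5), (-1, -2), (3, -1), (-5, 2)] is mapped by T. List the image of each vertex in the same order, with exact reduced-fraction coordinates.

T1 scale by (2, -1): (-3, 1) → (-6, -1); (-1, 5) → (-2, -5); (-1, -2) → (-2, 2); (3, -1) → (6, 1); (-5, 2) → (-10, -2)
T2 reflect across y = 0: (-6, -1) → (-6, 1); (-2, -5) → (-2, 5); (-2, 2) → (-2, -2); (6, 1) → (6, -1); (-10, -2) → (-10, 2)
T3 shear: x ← x − 1/2·y: (-6, 1) → (-13/2, 1); (-2, 5) → (-9/2, 5); (-2, -2) → (-1, -2); (6, -1) → (13/2, -1); (-10, 2) → (-11, 2)
T4 rotate counter-clockwise with cos θ = -3/5, sin θ = -4/5: (-13/2, 1) → (47/10, 23/5); (-9/2, 5) → (67/10, 3/5); (-1, -2) → (-1, 2); (13/2, -1) → (-47/10, -23/5); (-11, 2) → (41/5, 38/5)

image vertices: (47/10, 23/5), (67/10, 3/5), (-1, 2), (-47/10, -23/5), (41/5, 38/5)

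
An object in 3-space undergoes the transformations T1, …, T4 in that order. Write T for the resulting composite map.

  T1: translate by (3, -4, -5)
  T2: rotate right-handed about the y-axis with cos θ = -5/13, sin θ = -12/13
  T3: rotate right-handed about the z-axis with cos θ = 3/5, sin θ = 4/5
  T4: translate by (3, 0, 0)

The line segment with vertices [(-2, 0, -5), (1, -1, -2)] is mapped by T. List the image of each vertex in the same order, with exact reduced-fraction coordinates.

image vertices: (748/65, 304/65, 62/13), (647/65, 61/65, 83/13)

T1 translate by (3, -4, -5): (-2, 0, -5) → (1, -4, -10); (1, -1, -2) → (4, -5, -7)
T2 rotate right-handed about the y-axis with cos θ = -5/13, sin θ = -12/13: (1, -4, -10) → (115/13, -4, 62/13); (4, -5, -7) → (64/13, -5, 83/13)
T3 rotate right-handed about the z-axis with cos θ = 3/5, sin θ = 4/5: (115/13, -4, 62/13) → (553/65, 304/65, 62/13); (64/13, -5, 83/13) → (452/65, 61/65, 83/13)
T4 translate by (3, 0, 0): (553/65, 304/65, 62/13) → (748/65, 304/65, 62/13); (452/65, 61/65, 83/13) → (647/65, 61/65, 83/13)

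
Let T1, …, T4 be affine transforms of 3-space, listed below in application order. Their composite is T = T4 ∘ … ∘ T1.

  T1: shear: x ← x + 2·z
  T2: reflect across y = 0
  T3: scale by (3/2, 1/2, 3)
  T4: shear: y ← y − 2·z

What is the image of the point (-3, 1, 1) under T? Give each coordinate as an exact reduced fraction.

T1 shear: x ← x + 2·z: (-3, 1, 1) → (-1, 1, 1)
T2 reflect across y = 0: (-1, 1, 1) → (-1, -1, 1)
T3 scale by (3/2, 1/2, 3): (-1, -1, 1) → (-3/2, -1/2, 3)
T4 shear: y ← y − 2·z: (-3/2, -1/2, 3) → (-3/2, -13/2, 3)

T(p) = (-3/2, -13/2, 3)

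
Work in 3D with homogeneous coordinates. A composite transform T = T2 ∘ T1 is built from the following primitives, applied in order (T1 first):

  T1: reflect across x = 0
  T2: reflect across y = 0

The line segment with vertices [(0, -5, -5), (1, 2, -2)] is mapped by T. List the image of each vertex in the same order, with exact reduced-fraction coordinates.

image vertices: (0, 5, -5), (-1, -2, -2)

T1 reflect across x = 0: (0, -5, -5) → (0, -5, -5); (1, 2, -2) → (-1, 2, -2)
T2 reflect across y = 0: (0, -5, -5) → (0, 5, -5); (-1, 2, -2) → (-1, -2, -2)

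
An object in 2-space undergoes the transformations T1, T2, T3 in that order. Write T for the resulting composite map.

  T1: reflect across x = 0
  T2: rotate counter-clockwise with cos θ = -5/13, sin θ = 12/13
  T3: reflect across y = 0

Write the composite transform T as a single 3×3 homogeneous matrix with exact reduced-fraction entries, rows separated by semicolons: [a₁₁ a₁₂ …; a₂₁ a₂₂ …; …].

T1 = [-1 0 0; 0 1 0; 0 0 1]
T2·T1 = [5/13 -12/13 0; -12/13 -5/13 0; 0 0 1]
T3·…·T1 = [5/13 -12/13 0; 12/13 5/13 0; 0 0 1]

T = [5/13 -12/13 0; 12/13 5/13 0; 0 0 1]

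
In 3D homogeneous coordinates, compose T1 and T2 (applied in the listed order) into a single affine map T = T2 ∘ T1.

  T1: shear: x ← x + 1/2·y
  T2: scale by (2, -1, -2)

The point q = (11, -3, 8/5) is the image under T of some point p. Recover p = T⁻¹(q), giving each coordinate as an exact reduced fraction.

p = (4, 3, -4/5)

T1 = [1 1/2 0 0; 0 1 0 0; 0 0 1 0; 0 0 0 1]
T2·T1 = [2 1 0 0; 0 -1 0 0; 0 0 -2 0; 0 0 0 1]
det M = 4; M⁻¹ = [1/2 1/2 0 0; 0 -1 0 0; 0 0 -1/2 0; 0 0 0 1]
M⁻¹ · (11, -3, 8/5)ᵀ = (4, 3, -4/5)ᵀ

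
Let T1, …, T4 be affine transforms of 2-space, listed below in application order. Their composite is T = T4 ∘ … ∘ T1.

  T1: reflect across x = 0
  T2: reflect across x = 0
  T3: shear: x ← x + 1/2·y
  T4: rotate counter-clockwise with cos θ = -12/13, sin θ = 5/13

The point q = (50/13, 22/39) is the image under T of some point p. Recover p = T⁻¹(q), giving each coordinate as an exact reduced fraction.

p = (-7/3, -2)

T1 = [-1 0 0; 0 1 0; 0 0 1]
T2·T1 = [1 0 0; 0 1 0; 0 0 1]
T3·…·T1 = [1 1/2 0; 0 1 0; 0 0 1]
T4·…·T1 = [-12/13 -11/13 0; 5/13 -19/26 0; 0 0 1]
det M = 1; M⁻¹ = [-19/26 11/13 0; -5/13 -12/13 0; 0 0 1]
M⁻¹ · (50/13, 22/39)ᵀ = (-7/3, -2)ᵀ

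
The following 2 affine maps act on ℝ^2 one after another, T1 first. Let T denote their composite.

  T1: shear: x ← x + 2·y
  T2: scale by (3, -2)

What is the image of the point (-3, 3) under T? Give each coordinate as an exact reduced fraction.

T(p) = (9, -6)

T1 shear: x ← x + 2·y: (-3, 3) → (3, 3)
T2 scale by (3, -2): (3, 3) → (9, -6)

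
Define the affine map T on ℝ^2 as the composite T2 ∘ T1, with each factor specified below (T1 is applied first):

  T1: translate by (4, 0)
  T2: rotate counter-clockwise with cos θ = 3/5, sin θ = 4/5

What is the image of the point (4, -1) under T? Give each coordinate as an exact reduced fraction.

T1 translate by (4, 0): (4, -1) → (8, -1)
T2 rotate counter-clockwise with cos θ = 3/5, sin θ = 4/5: (8, -1) → (28/5, 29/5)

T(p) = (28/5, 29/5)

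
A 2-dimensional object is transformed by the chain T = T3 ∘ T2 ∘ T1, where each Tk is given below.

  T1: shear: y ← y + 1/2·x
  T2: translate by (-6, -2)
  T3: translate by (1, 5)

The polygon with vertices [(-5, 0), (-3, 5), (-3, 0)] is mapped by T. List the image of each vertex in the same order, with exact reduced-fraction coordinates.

image vertices: (-10, 1/2), (-8, 13/2), (-8, 3/2)

T1 shear: y ← y + 1/2·x: (-5, 0) → (-5, -5/2); (-3, 5) → (-3, 7/2); (-3, 0) → (-3, -3/2)
T2 translate by (-6, -2): (-5, -5/2) → (-11, -9/2); (-3, 7/2) → (-9, 3/2); (-3, -3/2) → (-9, -7/2)
T3 translate by (1, 5): (-11, -9/2) → (-10, 1/2); (-9, 3/2) → (-8, 13/2); (-9, -7/2) → (-8, 3/2)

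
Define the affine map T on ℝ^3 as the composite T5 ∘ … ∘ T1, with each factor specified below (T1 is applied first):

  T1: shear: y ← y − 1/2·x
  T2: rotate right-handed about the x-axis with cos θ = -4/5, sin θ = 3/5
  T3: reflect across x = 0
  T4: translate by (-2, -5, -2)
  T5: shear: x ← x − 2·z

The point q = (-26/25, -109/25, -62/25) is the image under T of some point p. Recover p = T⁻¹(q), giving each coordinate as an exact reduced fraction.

p = (4, 6/5, 0)

T1 = [1 0 0 0; -1/2 1 0 0; 0 0 1 0; 0 0 0 1]
T2·T1 = [1 0 0 0; 2/5 -4/5 -3/5 0; -3/10 3/5 -4/5 0; 0 0 0 1]
T3·…·T1 = [-1 0 0 0; 2/5 -4/5 -3/5 0; -3/10 3/5 -4/5 0; 0 0 0 1]
T4·…·T1 = [-1 0 0 -2; 2/5 -4/5 -3/5 -5; -3/10 3/5 -4/5 -2; 0 0 0 1]
T5·…·T1 = [-2/5 -6/5 8/5 2; 2/5 -4/5 -3/5 -5; -3/10 3/5 -4/5 -2; 0 0 0 1]
det M = -1; M⁻¹ = [-1 0 -2 -2; -1/2 -4/5 -2/5 -19/5; 0 -3/5 -4/5 -23/5; 0 0 0 1]
M⁻¹ · (-26/25, -109/25, -62/25)ᵀ = (4, 6/5, 0)ᵀ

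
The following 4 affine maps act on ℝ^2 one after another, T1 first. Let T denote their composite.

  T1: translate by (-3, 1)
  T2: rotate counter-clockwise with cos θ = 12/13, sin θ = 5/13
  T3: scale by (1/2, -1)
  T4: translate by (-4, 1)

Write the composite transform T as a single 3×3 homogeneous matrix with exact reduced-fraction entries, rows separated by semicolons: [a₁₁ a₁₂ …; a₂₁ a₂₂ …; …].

T = [6/13 -5/26 -145/26; -5/13 -12/13 16/13; 0 0 1]

T1 = [1 0 -3; 0 1 1; 0 0 1]
T2·T1 = [12/13 -5/13 -41/13; 5/13 12/13 -3/13; 0 0 1]
T3·…·T1 = [6/13 -5/26 -41/26; -5/13 -12/13 3/13; 0 0 1]
T4·…·T1 = [6/13 -5/26 -145/26; -5/13 -12/13 16/13; 0 0 1]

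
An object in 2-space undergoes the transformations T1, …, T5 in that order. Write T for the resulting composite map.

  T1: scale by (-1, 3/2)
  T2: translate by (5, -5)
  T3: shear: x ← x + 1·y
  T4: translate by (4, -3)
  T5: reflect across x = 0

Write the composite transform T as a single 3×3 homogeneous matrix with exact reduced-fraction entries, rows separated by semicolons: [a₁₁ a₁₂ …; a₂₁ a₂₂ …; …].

T = [1 -3/2 -4; 0 3/2 -8; 0 0 1]

T1 = [-1 0 0; 0 3/2 0; 0 0 1]
T2·T1 = [-1 0 5; 0 3/2 -5; 0 0 1]
T3·…·T1 = [-1 3/2 0; 0 3/2 -5; 0 0 1]
T4·…·T1 = [-1 3/2 4; 0 3/2 -8; 0 0 1]
T5·…·T1 = [1 -3/2 -4; 0 3/2 -8; 0 0 1]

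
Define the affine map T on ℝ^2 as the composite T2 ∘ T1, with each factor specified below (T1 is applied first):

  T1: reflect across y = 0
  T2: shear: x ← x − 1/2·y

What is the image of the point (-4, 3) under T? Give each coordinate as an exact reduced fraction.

T1 reflect across y = 0: (-4, 3) → (-4, -3)
T2 shear: x ← x − 1/2·y: (-4, -3) → (-5/2, -3)

T(p) = (-5/2, -3)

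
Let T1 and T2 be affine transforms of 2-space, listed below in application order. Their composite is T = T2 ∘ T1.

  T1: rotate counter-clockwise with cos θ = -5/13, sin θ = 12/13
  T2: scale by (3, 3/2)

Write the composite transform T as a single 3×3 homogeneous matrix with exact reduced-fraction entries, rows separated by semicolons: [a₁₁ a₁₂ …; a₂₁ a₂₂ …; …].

T1 = [-5/13 -12/13 0; 12/13 -5/13 0; 0 0 1]
T2·T1 = [-15/13 -36/13 0; 18/13 -15/26 0; 0 0 1]

T = [-15/13 -36/13 0; 18/13 -15/26 0; 0 0 1]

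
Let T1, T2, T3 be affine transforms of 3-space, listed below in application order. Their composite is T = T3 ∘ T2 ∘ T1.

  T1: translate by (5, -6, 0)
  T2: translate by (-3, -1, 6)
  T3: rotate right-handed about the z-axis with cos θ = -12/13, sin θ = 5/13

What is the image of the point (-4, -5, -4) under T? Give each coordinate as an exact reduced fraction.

T1 translate by (5, -6, 0): (-4, -5, -4) → (1, -11, -4)
T2 translate by (-3, -1, 6): (1, -11, -4) → (-2, -12, 2)
T3 rotate right-handed about the z-axis with cos θ = -12/13, sin θ = 5/13: (-2, -12, 2) → (84/13, 134/13, 2)

T(p) = (84/13, 134/13, 2)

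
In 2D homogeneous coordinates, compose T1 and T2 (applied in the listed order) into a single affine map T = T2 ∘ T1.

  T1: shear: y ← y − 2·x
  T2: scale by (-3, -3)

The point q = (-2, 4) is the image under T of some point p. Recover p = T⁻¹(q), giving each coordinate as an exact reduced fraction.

T1 = [1 0 0; -2 1 0; 0 0 1]
T2·T1 = [-3 0 0; 6 -3 0; 0 0 1]
det M = 9; M⁻¹ = [-1/3 0 0; -2/3 -1/3 0; 0 0 1]
M⁻¹ · (-2, 4)ᵀ = (2/3, 0)ᵀ

p = (2/3, 0)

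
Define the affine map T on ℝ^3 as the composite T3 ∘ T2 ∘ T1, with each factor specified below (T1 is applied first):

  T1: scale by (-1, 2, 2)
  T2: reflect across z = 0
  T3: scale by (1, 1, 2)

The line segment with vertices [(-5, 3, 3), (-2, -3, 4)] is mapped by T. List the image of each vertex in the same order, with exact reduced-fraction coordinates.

image vertices: (5, 6, -12), (2, -6, -16)

T1 scale by (-1, 2, 2): (-5, 3, 3) → (5, 6, 6); (-2, -3, 4) → (2, -6, 8)
T2 reflect across z = 0: (5, 6, 6) → (5, 6, -6); (2, -6, 8) → (2, -6, -8)
T3 scale by (1, 1, 2): (5, 6, -6) → (5, 6, -12); (2, -6, -8) → (2, -6, -16)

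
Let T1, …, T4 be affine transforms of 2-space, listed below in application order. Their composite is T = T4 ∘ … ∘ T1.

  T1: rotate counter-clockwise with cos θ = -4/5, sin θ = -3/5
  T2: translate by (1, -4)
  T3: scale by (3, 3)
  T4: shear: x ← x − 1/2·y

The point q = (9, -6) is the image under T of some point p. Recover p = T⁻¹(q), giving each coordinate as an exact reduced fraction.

T1 = [-4/5 3/5 0; -3/5 -4/5 0; 0 0 1]
T2·T1 = [-4/5 3/5 1; -3/5 -4/5 -4; 0 0 1]
T3·…·T1 = [-12/5 9/5 3; -9/5 -12/5 -12; 0 0 1]
T4·…·T1 = [-3/2 3 9; -9/5 -12/5 -12; 0 0 1]
det M = 9; M⁻¹ = [-4/15 -1/3 -8/5; 1/5 -1/6 -19/5; 0 0 1]
M⁻¹ · (9, -6)ᵀ = (-2, -1)ᵀ

p = (-2, -1)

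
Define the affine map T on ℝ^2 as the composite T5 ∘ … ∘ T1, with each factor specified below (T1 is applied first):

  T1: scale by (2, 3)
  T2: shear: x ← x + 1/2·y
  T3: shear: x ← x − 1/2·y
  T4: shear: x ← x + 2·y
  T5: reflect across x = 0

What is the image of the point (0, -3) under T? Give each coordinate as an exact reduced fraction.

T(p) = (18, -9)

T1 scale by (2, 3): (0, -3) → (0, -9)
T2 shear: x ← x + 1/2·y: (0, -9) → (-9/2, -9)
T3 shear: x ← x − 1/2·y: (-9/2, -9) → (0, -9)
T4 shear: x ← x + 2·y: (0, -9) → (-18, -9)
T5 reflect across x = 0: (-18, -9) → (18, -9)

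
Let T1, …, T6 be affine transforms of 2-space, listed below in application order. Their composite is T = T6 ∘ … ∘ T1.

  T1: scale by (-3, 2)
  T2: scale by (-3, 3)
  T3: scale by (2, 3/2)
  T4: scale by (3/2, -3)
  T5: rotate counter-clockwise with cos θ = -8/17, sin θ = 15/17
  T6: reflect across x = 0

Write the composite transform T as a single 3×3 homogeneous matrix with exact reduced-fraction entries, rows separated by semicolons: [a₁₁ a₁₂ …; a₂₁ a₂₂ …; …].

T1 = [-3 0 0; 0 2 0; 0 0 1]
T2·T1 = [9 0 0; 0 6 0; 0 0 1]
T3·…·T1 = [18 0 0; 0 9 0; 0 0 1]
T4·…·T1 = [27 0 0; 0 -27 0; 0 0 1]
T5·…·T1 = [-216/17 405/17 0; 405/17 216/17 0; 0 0 1]
T6·…·T1 = [216/17 -405/17 0; 405/17 216/17 0; 0 0 1]

T = [216/17 -405/17 0; 405/17 216/17 0; 0 0 1]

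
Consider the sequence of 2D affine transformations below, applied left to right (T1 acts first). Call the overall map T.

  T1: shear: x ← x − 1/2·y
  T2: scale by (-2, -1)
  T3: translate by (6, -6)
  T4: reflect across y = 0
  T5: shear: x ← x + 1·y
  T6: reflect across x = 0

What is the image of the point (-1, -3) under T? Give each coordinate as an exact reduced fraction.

T(p) = (-8, 3)

T1 shear: x ← x − 1/2·y: (-1, -3) → (1/2, -3)
T2 scale by (-2, -1): (1/2, -3) → (-1, 3)
T3 translate by (6, -6): (-1, 3) → (5, -3)
T4 reflect across y = 0: (5, -3) → (5, 3)
T5 shear: x ← x + 1·y: (5, 3) → (8, 3)
T6 reflect across x = 0: (8, 3) → (-8, 3)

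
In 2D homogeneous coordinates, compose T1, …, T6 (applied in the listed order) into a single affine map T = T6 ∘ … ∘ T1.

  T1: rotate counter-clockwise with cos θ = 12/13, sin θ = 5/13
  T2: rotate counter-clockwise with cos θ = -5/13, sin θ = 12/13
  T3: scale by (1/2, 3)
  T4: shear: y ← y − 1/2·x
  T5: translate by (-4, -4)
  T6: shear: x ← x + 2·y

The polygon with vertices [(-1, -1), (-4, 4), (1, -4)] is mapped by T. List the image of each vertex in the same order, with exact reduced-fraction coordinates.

T1 rotate counter-clockwise with cos θ = 12/13, sin θ = 5/13: (-1, -1) → (-7/13, -17/13); (-4, 4) → (-68/13, 28/13); (1, -4) → (32/13, -43/13)
T2 rotate counter-clockwise with cos θ = -5/13, sin θ = 12/13: (-7/13, -17/13) → (239/169, 1/169); (-68/13, 28/13) → (4/169, -956/169); (32/13, -43/13) → (356/169, 599/169)
T3 scale by (1/2, 3): (239/169, 1/169) → (239/338, 3/169); (4/169, -956/169) → (2/169, -2868/169); (356/169, 599/169) → (178/169, 1797/169)
T4 shear: y ← y − 1/2·x: (239/338, 3/169) → (239/338, -227/676); (2/169, -2868/169) → (2/169, -2869/169); (178/169, 1797/169) → (178/169, 1708/169)
T5 translate by (-4, -4): (239/338, -227/676) → (-1113/338, -2931/676); (2/169, -2869/169) → (-674/169, -3545/169); (178/169, 1708/169) → (-498/169, 1032/169)
T6 shear: x ← x + 2·y: (-1113/338, -2931/676) → (-2022/169, -2931/676); (-674/169, -3545/169) → (-7764/169, -3545/169); (-498/169, 1032/169) → (1566/169, 1032/169)

image vertices: (-2022/169, -2931/676), (-7764/169, -3545/169), (1566/169, 1032/169)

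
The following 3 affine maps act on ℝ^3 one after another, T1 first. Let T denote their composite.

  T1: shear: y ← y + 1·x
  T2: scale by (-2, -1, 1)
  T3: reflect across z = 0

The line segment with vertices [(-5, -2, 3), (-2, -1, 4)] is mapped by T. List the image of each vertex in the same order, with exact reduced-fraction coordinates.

T1 shear: y ← y + 1·x: (-5, -2, 3) → (-5, -7, 3); (-2, -1, 4) → (-2, -3, 4)
T2 scale by (-2, -1, 1): (-5, -7, 3) → (10, 7, 3); (-2, -3, 4) → (4, 3, 4)
T3 reflect across z = 0: (10, 7, 3) → (10, 7, -3); (4, 3, 4) → (4, 3, -4)

image vertices: (10, 7, -3), (4, 3, -4)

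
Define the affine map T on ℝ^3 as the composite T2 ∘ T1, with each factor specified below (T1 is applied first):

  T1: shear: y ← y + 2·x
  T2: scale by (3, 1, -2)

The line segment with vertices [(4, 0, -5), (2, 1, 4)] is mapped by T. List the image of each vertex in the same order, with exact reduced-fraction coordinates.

T1 shear: y ← y + 2·x: (4, 0, -5) → (4, 8, -5); (2, 1, 4) → (2, 5, 4)
T2 scale by (3, 1, -2): (4, 8, -5) → (12, 8, 10); (2, 5, 4) → (6, 5, -8)

image vertices: (12, 8, 10), (6, 5, -8)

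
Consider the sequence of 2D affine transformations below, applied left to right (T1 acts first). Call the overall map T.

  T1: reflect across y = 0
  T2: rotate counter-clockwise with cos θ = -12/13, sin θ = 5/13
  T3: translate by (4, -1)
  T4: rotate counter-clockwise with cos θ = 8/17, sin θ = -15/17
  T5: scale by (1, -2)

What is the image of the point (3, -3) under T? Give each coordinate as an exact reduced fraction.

T(p) = (-502/221, 574/221)

T1 reflect across y = 0: (3, -3) → (3, 3)
T2 rotate counter-clockwise with cos θ = -12/13, sin θ = 5/13: (3, 3) → (-51/13, -21/13)
T3 translate by (4, -1): (-51/13, -21/13) → (1/13, -34/13)
T4 rotate counter-clockwise with cos θ = 8/17, sin θ = -15/17: (1/13, -34/13) → (-502/221, -287/221)
T5 scale by (1, -2): (-502/221, -287/221) → (-502/221, 574/221)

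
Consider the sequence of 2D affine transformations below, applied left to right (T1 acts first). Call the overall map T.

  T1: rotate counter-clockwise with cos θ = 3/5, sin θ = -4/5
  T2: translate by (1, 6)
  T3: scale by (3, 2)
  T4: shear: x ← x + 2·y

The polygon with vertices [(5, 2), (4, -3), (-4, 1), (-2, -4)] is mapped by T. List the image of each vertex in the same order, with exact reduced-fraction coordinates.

T1 rotate counter-clockwise with cos θ = 3/5, sin θ = -4/5: (5, 2) → (23/5, -14/5); (4, -3) → (0, -5); (-4, 1) → (-8/5, 19/5); (-2, -4) → (-22/5, -4/5)
T2 translate by (1, 6): (23/5, -14/5) → (28/5, 16/5); (0, -5) → (1, 1); (-8/5, 19/5) → (-3/5, 49/5); (-22/5, -4/5) → (-17/5, 26/5)
T3 scale by (3, 2): (28/5, 16/5) → (84/5, 32/5); (1, 1) → (3, 2); (-3/5, 49/5) → (-9/5, 98/5); (-17/5, 26/5) → (-51/5, 52/5)
T4 shear: x ← x + 2·y: (84/5, 32/5) → (148/5, 32/5); (3, 2) → (7, 2); (-9/5, 98/5) → (187/5, 98/5); (-51/5, 52/5) → (53/5, 52/5)

image vertices: (148/5, 32/5), (7, 2), (187/5, 98/5), (53/5, 52/5)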